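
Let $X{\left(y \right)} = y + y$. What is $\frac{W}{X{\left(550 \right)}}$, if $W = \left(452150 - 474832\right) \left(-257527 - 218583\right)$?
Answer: $\frac{49086941}{5} \approx 9.8174 \cdot 10^{6}$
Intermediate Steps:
$X{\left(y \right)} = 2 y$
$W = 10799127020$ ($W = \left(-22682\right) \left(-476110\right) = 10799127020$)
$\frac{W}{X{\left(550 \right)}} = \frac{10799127020}{2 \cdot 550} = \frac{10799127020}{1100} = 10799127020 \cdot \frac{1}{1100} = \frac{49086941}{5}$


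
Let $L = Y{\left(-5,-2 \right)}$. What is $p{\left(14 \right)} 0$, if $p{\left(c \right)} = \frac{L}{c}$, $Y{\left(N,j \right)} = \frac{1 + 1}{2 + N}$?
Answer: $0$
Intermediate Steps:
$Y{\left(N,j \right)} = \frac{2}{2 + N}$
$L = - \frac{2}{3}$ ($L = \frac{2}{2 - 5} = \frac{2}{-3} = 2 \left(- \frac{1}{3}\right) = - \frac{2}{3} \approx -0.66667$)
$p{\left(c \right)} = - \frac{2}{3 c}$
$p{\left(14 \right)} 0 = - \frac{2}{3 \cdot 14} \cdot 0 = \left(- \frac{2}{3}\right) \frac{1}{14} \cdot 0 = \left(- \frac{1}{21}\right) 0 = 0$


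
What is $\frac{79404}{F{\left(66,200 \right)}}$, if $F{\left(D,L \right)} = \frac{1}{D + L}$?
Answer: $21121464$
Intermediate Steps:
$\frac{79404}{F{\left(66,200 \right)}} = \frac{79404}{\frac{1}{66 + 200}} = \frac{79404}{\frac{1}{266}} = 79404 \frac{1}{\frac{1}{266}} = 79404 \cdot 266 = 21121464$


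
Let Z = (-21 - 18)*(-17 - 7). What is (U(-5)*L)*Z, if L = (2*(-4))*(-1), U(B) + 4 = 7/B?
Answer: -202176/5 ≈ -40435.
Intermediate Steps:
Z = 936 (Z = -39*(-24) = 936)
U(B) = -4 + 7/B
L = 8 (L = -8*(-1) = 8)
(U(-5)*L)*Z = ((-4 + 7/(-5))*8)*936 = ((-4 + 7*(-⅕))*8)*936 = ((-4 - 7/5)*8)*936 = -27/5*8*936 = -216/5*936 = -202176/5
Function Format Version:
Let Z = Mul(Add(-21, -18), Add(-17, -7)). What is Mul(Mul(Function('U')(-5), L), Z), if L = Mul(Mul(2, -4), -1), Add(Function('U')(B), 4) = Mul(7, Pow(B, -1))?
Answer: Rational(-202176, 5) ≈ -40435.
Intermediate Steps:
Z = 936 (Z = Mul(-39, -24) = 936)
Function('U')(B) = Add(-4, Mul(7, Pow(B, -1)))
L = 8 (L = Mul(-8, -1) = 8)
Mul(Mul(Function('U')(-5), L), Z) = Mul(Mul(Add(-4, Mul(7, Pow(-5, -1))), 8), 936) = Mul(Mul(Add(-4, Mul(7, Rational(-1, 5))), 8), 936) = Mul(Mul(Add(-4, Rational(-7, 5)), 8), 936) = Mul(Mul(Rational(-27, 5), 8), 936) = Mul(Rational(-216, 5), 936) = Rational(-202176, 5)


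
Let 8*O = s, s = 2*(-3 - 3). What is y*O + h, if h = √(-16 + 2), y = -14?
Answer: 21 + I*√14 ≈ 21.0 + 3.7417*I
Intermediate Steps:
s = -12 (s = 2*(-6) = -12)
h = I*√14 (h = √(-14) = I*√14 ≈ 3.7417*I)
O = -3/2 (O = (⅛)*(-12) = -3/2 ≈ -1.5000)
y*O + h = -14*(-3/2) + I*√14 = 21 + I*√14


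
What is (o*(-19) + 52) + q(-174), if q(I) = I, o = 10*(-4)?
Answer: 638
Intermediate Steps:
o = -40
(o*(-19) + 52) + q(-174) = (-40*(-19) + 52) - 174 = (760 + 52) - 174 = 812 - 174 = 638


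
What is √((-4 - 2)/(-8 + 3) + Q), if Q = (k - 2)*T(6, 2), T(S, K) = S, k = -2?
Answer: I*√570/5 ≈ 4.7749*I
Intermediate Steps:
Q = -24 (Q = (-2 - 2)*6 = -4*6 = -24)
√((-4 - 2)/(-8 + 3) + Q) = √((-4 - 2)/(-8 + 3) - 24) = √(-6/(-5) - 24) = √(-6*(-⅕) - 24) = √(6/5 - 24) = √(-114/5) = I*√570/5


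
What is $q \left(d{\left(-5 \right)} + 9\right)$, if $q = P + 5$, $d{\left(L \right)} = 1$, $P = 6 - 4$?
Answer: $70$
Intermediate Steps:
$P = 2$ ($P = 6 - 4 = 2$)
$q = 7$ ($q = 2 + 5 = 7$)
$q \left(d{\left(-5 \right)} + 9\right) = 7 \left(1 + 9\right) = 7 \cdot 10 = 70$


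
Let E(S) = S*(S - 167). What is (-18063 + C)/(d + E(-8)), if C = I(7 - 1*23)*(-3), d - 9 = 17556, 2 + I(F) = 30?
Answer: -18147/18965 ≈ -0.95687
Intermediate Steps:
I(F) = 28 (I(F) = -2 + 30 = 28)
d = 17565 (d = 9 + 17556 = 17565)
E(S) = S*(-167 + S)
C = -84 (C = 28*(-3) = -84)
(-18063 + C)/(d + E(-8)) = (-18063 - 84)/(17565 - 8*(-167 - 8)) = -18147/(17565 - 8*(-175)) = -18147/(17565 + 1400) = -18147/18965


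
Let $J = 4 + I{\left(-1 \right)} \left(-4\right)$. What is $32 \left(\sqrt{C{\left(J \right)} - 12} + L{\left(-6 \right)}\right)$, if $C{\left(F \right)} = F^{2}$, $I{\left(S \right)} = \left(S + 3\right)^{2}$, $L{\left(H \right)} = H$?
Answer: $-192 + 64 \sqrt{33} \approx 175.65$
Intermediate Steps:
$I{\left(S \right)} = \left(3 + S\right)^{2}$
$J = -12$ ($J = 4 + \left(3 - 1\right)^{2} \left(-4\right) = 4 + 2^{2} \left(-4\right) = 4 + 4 \left(-4\right) = 4 - 16 = -12$)
$32 \left(\sqrt{C{\left(J \right)} - 12} + L{\left(-6 \right)}\right) = 32 \left(\sqrt{\left(-12\right)^{2} - 12} - 6\right) = 32 \left(\sqrt{144 - 12} - 6\right) = 32 \left(\sqrt{132} - 6\right) = 32 \left(2 \sqrt{33} - 6\right) = 32 \left(-6 + 2 \sqrt{33}\right) = -192 + 64 \sqrt{33}$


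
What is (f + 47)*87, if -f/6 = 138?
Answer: -67947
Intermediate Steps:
f = -828 (f = -6*138 = -828)
(f + 47)*87 = (-828 + 47)*87 = -781*87 = -67947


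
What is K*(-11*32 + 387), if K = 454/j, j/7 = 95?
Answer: 454/19 ≈ 23.895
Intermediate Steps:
j = 665 (j = 7*95 = 665)
K = 454/665 ≈ 0.68271
K*(-11*32 + 387) = 454*(-11*32 + 387)/665 = 454*(-352 + 387)/665 = (454/665)*35 = 454/19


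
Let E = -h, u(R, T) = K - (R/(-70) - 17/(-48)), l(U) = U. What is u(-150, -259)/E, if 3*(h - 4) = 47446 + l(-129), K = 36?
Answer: -11257/5300848 ≈ -0.0021236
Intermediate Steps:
u(R, T) = 1711/48 + R/70 (u(R, T) = 36 - (R/(-70) - 17/(-48)) = 36 - (R*(-1/70) - 17*(-1/48)) = 36 - (-R/70 + 17/48) = 36 - (17/48 - R/70) = 36 + (-17/48 + R/70) = 1711/48 + R/70)
h = 47329/3 (h = 4 + (47446 - 129)/3 = 4 + (⅓)*47317 = 4 + 47317/3 = 47329/3 ≈ 15776.)
E = -47329/3 (E = -1*47329/3 = -47329/3 ≈ -15776.)
u(-150, -259)/E = (1711/48 + (1/70)*(-150))/(-47329/3) = (1711/48 - 15/7)*(-3/47329) = (11257/336)*(-3/47329) = -11257/5300848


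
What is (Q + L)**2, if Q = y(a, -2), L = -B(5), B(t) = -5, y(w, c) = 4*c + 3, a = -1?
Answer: 0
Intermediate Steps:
y(w, c) = 3 + 4*c
L = 5 (L = -1*(-5) = 5)
Q = -5 (Q = 3 + 4*(-2) = 3 - 8 = -5)
(Q + L)**2 = (-5 + 5)**2 = 0**2 = 0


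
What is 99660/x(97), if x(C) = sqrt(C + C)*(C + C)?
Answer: 24915*sqrt(194)/9409 ≈ 36.882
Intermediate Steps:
x(C) = 2*sqrt(2)*C**(3/2) (x(C) = sqrt(2*C)*(2*C) = (sqrt(2)*sqrt(C))*(2*C) = 2*sqrt(2)*C**(3/2))
99660/x(97) = 99660/((2*sqrt(2)*97**(3/2))) = 99660/((2*sqrt(2)*(97*sqrt(97)))) = 99660/((194*sqrt(194))) = 99660*(sqrt(194)/37636) = 24915*sqrt(194)/9409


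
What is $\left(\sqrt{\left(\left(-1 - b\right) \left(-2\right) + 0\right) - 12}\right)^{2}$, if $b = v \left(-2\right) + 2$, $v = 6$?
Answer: $-30$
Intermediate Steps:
$b = -10$ ($b = 6 \left(-2\right) + 2 = -12 + 2 = -10$)
$\left(\sqrt{\left(\left(-1 - b\right) \left(-2\right) + 0\right) - 12}\right)^{2} = \left(\sqrt{\left(\left(-1 - -10\right) \left(-2\right) + 0\right) - 12}\right)^{2} = \left(\sqrt{\left(\left(-1 + 10\right) \left(-2\right) + 0\right) - 12}\right)^{2} = \left(\sqrt{\left(9 \left(-2\right) + 0\right) - 12}\right)^{2} = \left(\sqrt{\left(-18 + 0\right) - 12}\right)^{2} = \left(\sqrt{-18 - 12}\right)^{2} = \left(\sqrt{-30}\right)^{2} = \left(i \sqrt{30}\right)^{2} = -30$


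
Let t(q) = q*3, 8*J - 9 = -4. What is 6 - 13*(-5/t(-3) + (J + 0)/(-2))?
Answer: 409/144 ≈ 2.8403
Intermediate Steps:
J = 5/8 (J = 9/8 + (1/8)*(-4) = 9/8 - 1/2 = 5/8 ≈ 0.62500)
t(q) = 3*q
6 - 13*(-5/t(-3) + (J + 0)/(-2)) = 6 - 13*(-5/(3*(-3)) + (5/8 + 0)/(-2)) = 6 - 13*(-5/(-9) + (5/8)*(-1/2)) = 6 - 13*(-5*(-1/9) - 5/16) = 6 - 13*(5/9 - 5/16) = 6 - 13*35/144 = 6 - 455/144 = 409/144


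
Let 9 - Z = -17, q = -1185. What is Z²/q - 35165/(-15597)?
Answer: 10375651/6160815 ≈ 1.6841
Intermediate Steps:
Z = 26 (Z = 9 - 1*(-17) = 9 + 17 = 26)
Z²/q - 35165/(-15597) = 26²/(-1185) - 35165/(-15597) = 676*(-1/1185) - 35165*(-1/15597) = -676/1185 + 35165/15597 = 10375651/6160815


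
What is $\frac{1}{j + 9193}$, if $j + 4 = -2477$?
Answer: $\frac{1}{6712} \approx 0.00014899$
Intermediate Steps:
$j = -2481$ ($j = -4 - 2477 = -2481$)
$\frac{1}{j + 9193} = \frac{1}{-2481 + 9193} = \frac{1}{6712}$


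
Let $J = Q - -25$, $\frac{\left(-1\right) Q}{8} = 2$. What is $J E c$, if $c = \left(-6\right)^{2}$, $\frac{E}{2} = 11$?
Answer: $7128$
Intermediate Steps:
$Q = -16$ ($Q = \left(-8\right) 2 = -16$)
$E = 22$ ($E = 2 \cdot 11 = 22$)
$c = 36$
$J = 9$ ($J = -16 - -25 = -16 + 25 = 9$)
$J E c = 9 \cdot 22 \cdot 36 = 198 \cdot 36 = 7128$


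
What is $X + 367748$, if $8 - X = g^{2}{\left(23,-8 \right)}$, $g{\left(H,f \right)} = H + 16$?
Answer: $366235$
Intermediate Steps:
$g{\left(H,f \right)} = 16 + H$
$X = -1513$ ($X = 8 - \left(16 + 23\right)^{2} = 8 - 39^{2} = 8 - 1521 = -1513$)
$X + 367748 = -1513 + 367748 = 366235$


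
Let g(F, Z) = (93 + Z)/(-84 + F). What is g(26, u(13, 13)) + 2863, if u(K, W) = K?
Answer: 82974/29 ≈ 2861.2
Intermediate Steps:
g(F, Z) = (93 + Z)/(-84 + F)
g(26, u(13, 13)) + 2863 = (93 + 13)/(-84 + 26) + 2863 = 106/(-58) + 2863 = -1/58*106 + 2863 = -53/29 + 2863 = 82974/29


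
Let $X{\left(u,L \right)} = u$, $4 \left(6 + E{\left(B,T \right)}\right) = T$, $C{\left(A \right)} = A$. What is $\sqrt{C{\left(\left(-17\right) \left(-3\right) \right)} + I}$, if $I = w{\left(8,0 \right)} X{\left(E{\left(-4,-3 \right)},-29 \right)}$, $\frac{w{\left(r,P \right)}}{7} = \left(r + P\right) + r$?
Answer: $i \sqrt{705} \approx 26.552 i$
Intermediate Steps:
$E{\left(B,T \right)} = -6 + \frac{T}{4}$
$w{\left(r,P \right)} = 7 P + 14 r$ ($w{\left(r,P \right)} = 7 \left(\left(r + P\right) + r\right) = 7 \left(\left(P + r\right) + r\right) = 7 \left(P + 2 r\right) = 7 P + 14 r$)
$I = -756$ ($I = \left(7 \cdot 0 + 14 \cdot 8\right) \left(-6 + \frac{1}{4} \left(-3\right)\right) = \left(0 + 112\right) \left(-6 - \frac{3}{4}\right) = 112 \left(- \frac{27}{4}\right) = -756$)
$\sqrt{C{\left(\left(-17\right) \left(-3\right) \right)} + I} = \sqrt{\left(-17\right) \left(-3\right) - 756} = \sqrt{51 - 756} = \sqrt{-705} = i \sqrt{705}$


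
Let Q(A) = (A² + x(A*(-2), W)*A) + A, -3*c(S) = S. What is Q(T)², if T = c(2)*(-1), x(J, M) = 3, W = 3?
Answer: 784/81 ≈ 9.6790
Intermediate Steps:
c(S) = -S/3
T = ⅔ (T = -⅓*2*(-1) = -⅔*(-1) = ⅔ ≈ 0.66667)
Q(A) = A² + 4*A (Q(A) = (A² + 3*A) + A = A² + 4*A)
Q(T)² = (2*(4 + ⅔)/3)² = ((⅔)*(14/3))² = (28/9)² = 784/81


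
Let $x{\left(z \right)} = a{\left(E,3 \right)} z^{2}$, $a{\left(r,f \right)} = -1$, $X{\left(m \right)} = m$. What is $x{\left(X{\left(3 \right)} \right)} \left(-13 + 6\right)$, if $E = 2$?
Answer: $63$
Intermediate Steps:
$x{\left(z \right)} = - z^{2}$
$x{\left(X{\left(3 \right)} \right)} \left(-13 + 6\right) = - 3^{2} \left(-13 + 6\right) = \left(-1\right) 9 \left(-7\right) = \left(-9\right) \left(-7\right) = 63$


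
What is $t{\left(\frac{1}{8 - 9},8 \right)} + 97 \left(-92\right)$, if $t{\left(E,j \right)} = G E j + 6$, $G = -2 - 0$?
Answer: $-8902$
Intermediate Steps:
$G = -2$ ($G = -2 + 0 = -2$)
$t{\left(E,j \right)} = 6 - 2 E j$ ($t{\left(E,j \right)} = - 2 E j + 6 = 6 - 2 E j$)
$t{\left(\frac{1}{8 - 9},8 \right)} + 97 \left(-92\right) = \left(6 - 2 \frac{1}{8 - 9} \cdot 8\right) + 97 \left(-92\right) = \left(6 - 2 \frac{1}{-1} \cdot 8\right) - 8924 = \left(6 - \left(-2\right) 8\right) - 8924 = \left(6 + 16\right) - 8924 = 22 - 8924 = -8902$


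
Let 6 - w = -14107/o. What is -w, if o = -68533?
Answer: -397091/68533 ≈ -5.7942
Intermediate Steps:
w = 397091/68533 (w = 6 - (-14107)/(-68533) = 6 - (-14107)*(-1)/68533 = 6 - 1*14107/68533 = 6 - 14107/68533 = 397091/68533 ≈ 5.7942)
-w = -1*397091/68533 = -397091/68533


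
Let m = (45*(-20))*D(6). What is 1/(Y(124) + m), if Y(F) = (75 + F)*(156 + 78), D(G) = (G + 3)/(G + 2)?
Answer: 2/91107 ≈ 2.1952e-5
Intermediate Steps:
D(G) = (3 + G)/(2 + G)
Y(F) = 17550 + 234*F (Y(F) = (75 + F)*234 = 17550 + 234*F)
m = -2025/2 (m = (45*(-20))*((3 + 6)/(2 + 6)) = -900*9/8 = -2025/2 ≈ -1012.5)
1/(Y(124) + m) = 1/((17550 + 234*124) - 2025/2) = 1/((17550 + 29016) - 2025/2) = 1/(46566 - 2025/2) = 1/(91107/2) = 2/91107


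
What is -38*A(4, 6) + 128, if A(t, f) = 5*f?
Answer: -1012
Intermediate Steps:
-38*A(4, 6) + 128 = -190*6 + 128 = -38*30 + 128 = -1140 + 128 = -1012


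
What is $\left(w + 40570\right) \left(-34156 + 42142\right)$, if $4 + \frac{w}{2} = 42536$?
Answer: $1003313124$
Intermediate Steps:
$w = 85064$ ($w = -8 + 2 \cdot 42536 = -8 + 85072 = 85064$)
$\left(w + 40570\right) \left(-34156 + 42142\right) = \left(85064 + 40570\right) \left(-34156 + 42142\right) = 125634 \cdot 7986 = 1003313124$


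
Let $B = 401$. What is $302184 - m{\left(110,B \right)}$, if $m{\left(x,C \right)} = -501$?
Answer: $302685$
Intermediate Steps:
$302184 - m{\left(110,B \right)} = 302184 - -501 = 302184 + 501 = 302685$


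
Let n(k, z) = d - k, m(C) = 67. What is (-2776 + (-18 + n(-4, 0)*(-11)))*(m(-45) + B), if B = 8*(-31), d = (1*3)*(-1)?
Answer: 507705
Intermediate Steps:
d = -3 (d = 3*(-1) = -3)
n(k, z) = -3 - k
B = -248
(-2776 + (-18 + n(-4, 0)*(-11)))*(m(-45) + B) = (-2776 + (-18 + (-3 - 1*(-4))*(-11)))*(67 - 248) = (-2776 + (-18 + (-3 + 4)*(-11)))*(-181) = (-2776 + (-18 + 1*(-11)))*(-181) = (-2776 + (-18 - 11))*(-181) = (-2776 - 29)*(-181) = -2805*(-181) = 507705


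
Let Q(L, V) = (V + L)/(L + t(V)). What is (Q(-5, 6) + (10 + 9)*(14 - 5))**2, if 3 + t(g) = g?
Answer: 116281/4 ≈ 29070.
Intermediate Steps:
t(g) = -3 + g
Q(L, V) = (L + V)/(-3 + L + V) (Q(L, V) = (V + L)/(L + (-3 + V)) = (L + V)/(-3 + L + V))
(Q(-5, 6) + (10 + 9)*(14 - 5))**2 = ((-5 + 6)/(-3 - 5 + 6) + (10 + 9)*(14 - 5))**2 = (1/(-2) + 19*9)**2 = (-1/2*1 + 171)**2 = (-1/2 + 171)**2 = (341/2)**2 = 116281/4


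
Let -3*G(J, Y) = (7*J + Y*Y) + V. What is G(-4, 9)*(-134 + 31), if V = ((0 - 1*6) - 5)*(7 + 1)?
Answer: -3605/3 ≈ -1201.7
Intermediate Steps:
V = -88 (V = ((0 - 6) - 5)*8 = (-6 - 5)*8 = -11*8 = -88)
G(J, Y) = 88/3 - 7*J/3 - Y²/3 (G(J, Y) = -((7*J + Y*Y) - 88)/3 = -((7*J + Y²) - 88)/3 = -((Y² + 7*J) - 88)/3 = -(-88 + Y² + 7*J)/3 = 88/3 - 7*J/3 - Y²/3)
G(-4, 9)*(-134 + 31) = (88/3 - 7/3*(-4) - ⅓*9²)*(-134 + 31) = (88/3 + 28/3 - ⅓*81)*(-103) = (88/3 + 28/3 - 27)*(-103) = (35/3)*(-103) = -3605/3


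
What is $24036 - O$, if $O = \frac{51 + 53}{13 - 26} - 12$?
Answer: $24056$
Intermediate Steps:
$O = -20$ ($O = \frac{104}{-13} - 12 = 104 \left(- \frac{1}{13}\right) - 12 = -8 - 12 = -20$)
$24036 - O = 24036 - -20 = 24036 + 20 = 24056$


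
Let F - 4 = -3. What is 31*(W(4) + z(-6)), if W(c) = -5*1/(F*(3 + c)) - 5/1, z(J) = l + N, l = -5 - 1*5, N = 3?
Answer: -2759/7 ≈ -394.14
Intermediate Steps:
l = -10 (l = -5 - 5 = -10)
F = 1 (F = 4 - 3 = 1)
z(J) = -7 (z(J) = -10 + 3 = -7)
W(c) = -5 - 5/(3 + c) (W(c) = -5/(3 + c) - 5/1 = -5/(3 + c) - 5*1 = -5/(3 + c) - 5 = -5 - 5/(3 + c))
31*(W(4) + z(-6)) = 31*(5*(-4 - 1*4)/(3 + 4) - 7) = 31*(5*(-4 - 4)/7 - 7) = 31*(5*(⅐)*(-8) - 7) = 31*(-40/7 - 7) = 31*(-89/7) = -2759/7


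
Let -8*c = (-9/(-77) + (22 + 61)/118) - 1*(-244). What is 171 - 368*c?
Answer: 51938904/4543 ≈ 11433.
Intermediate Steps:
c = -2224437/72688 (c = -((-9/(-77) + (22 + 61)/118) - 1*(-244))/8 = -((-9*(-1/77) + 83*(1/118)) + 244)/8 = -((9/77 + 83/118) + 244)/8 = -(7453/9086 + 244)/8 = -1/8*2224437/9086 = -2224437/72688 ≈ -30.603)
171 - 368*c = 171 - 368*(-2224437/72688) = 171 + 51162051/4543 = 51938904/4543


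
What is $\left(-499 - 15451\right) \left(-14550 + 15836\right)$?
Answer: $-20511700$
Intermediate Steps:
$\left(-499 - 15451\right) \left(-14550 + 15836\right) = \left(-499 - 15451\right) 1286 = \left(-15950\right) 1286 = -20511700$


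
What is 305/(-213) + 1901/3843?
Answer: -255734/272853 ≈ -0.93726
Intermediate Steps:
305/(-213) + 1901/3843 = 305*(-1/213) + 1901*(1/3843) = -305/213 + 1901/3843 = -255734/272853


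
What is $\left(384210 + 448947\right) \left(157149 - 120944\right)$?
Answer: $30164449185$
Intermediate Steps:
$\left(384210 + 448947\right) \left(157149 - 120944\right) = 833157 \cdot 36205 = 30164449185$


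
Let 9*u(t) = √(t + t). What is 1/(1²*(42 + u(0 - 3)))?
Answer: 567/23815 - 3*I*√6/47630 ≈ 0.023809 - 0.00015428*I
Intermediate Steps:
u(t) = √2*√t/9 (u(t) = √(t + t)/9 = √(2*t)/9 = (√2*√t)/9 = √2*√t/9)
1/(1²*(42 + u(0 - 3))) = 1/(1²*(42 + √2*√(0 - 3)/9)) = 1/(1*(42 + √2*√(-3)/9)) = 1/(1*(42 + √2*(I*√3)/9)) = 1/(1*(42 + I*√6/9)) = 1/(42 + I*√6/9)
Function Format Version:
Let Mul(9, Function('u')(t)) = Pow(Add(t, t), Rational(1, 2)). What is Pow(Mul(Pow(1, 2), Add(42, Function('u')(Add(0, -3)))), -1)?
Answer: Add(Rational(567, 23815), Mul(Rational(-3, 47630), I, Pow(6, Rational(1, 2)))) ≈ Add(0.023809, Mul(-0.00015428, I))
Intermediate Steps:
Function('u')(t) = Mul(Rational(1, 9), Pow(2, Rational(1, 2)), Pow(t, Rational(1, 2))) (Function('u')(t) = Mul(Rational(1, 9), Pow(Add(t, t), Rational(1, 2))) = Mul(Rational(1, 9), Pow(Mul(2, t), Rational(1, 2))) = Mul(Rational(1, 9), Mul(Pow(2, Rational(1, 2)), Pow(t, Rational(1, 2)))) = Mul(Rational(1, 9), Pow(2, Rational(1, 2)), Pow(t, Rational(1, 2))))
Pow(Mul(Pow(1, 2), Add(42, Function('u')(Add(0, -3)))), -1) = Pow(Mul(Pow(1, 2), Add(42, Mul(Rational(1, 9), Pow(2, Rational(1, 2)), Pow(Add(0, -3), Rational(1, 2))))), -1) = Pow(Mul(1, Add(42, Mul(Rational(1, 9), Pow(2, Rational(1, 2)), Pow(-3, Rational(1, 2))))), -1) = Pow(Mul(1, Add(42, Mul(Rational(1, 9), Pow(2, Rational(1, 2)), Mul(I, Pow(3, Rational(1, 2)))))), -1) = Pow(Mul(1, Add(42, Mul(Rational(1, 9), I, Pow(6, Rational(1, 2))))), -1) = Pow(Add(42, Mul(Rational(1, 9), I, Pow(6, Rational(1, 2)))), -1)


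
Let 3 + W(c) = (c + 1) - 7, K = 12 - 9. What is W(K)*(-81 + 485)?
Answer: -2424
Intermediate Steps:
K = 3
W(c) = -9 + c (W(c) = -3 + ((c + 1) - 7) = -3 + ((1 + c) - 7) = -3 + (-6 + c) = -9 + c)
W(K)*(-81 + 485) = (-9 + 3)*(-81 + 485) = -6*404 = -2424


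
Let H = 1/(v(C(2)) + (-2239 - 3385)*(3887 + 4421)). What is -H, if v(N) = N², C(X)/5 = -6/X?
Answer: 1/46723967 ≈ 2.1402e-8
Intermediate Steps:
C(X) = -30/X (C(X) = 5*(-6/X) = -30/X)
H = -1/46723967 (H = 1/((-30/2)² + (-2239 - 3385)*(3887 + 4421)) = 1/((-30*½)² - 5624*8308) = 1/((-15)² - 46724192) = 1/(225 - 46724192) = 1/(-46723967) = -1/46723967 ≈ -2.1402e-8)
-H = -1*(-1/46723967) = 1/46723967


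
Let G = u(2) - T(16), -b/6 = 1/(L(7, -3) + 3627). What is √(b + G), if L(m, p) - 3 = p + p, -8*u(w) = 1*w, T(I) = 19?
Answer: 3*I*√48773/151 ≈ 4.3877*I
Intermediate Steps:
u(w) = -w/8
L(m, p) = 3 + 2*p (L(m, p) = 3 + (p + p) = 3 + 2*p)
b = -1/604 (b = -6/((3 + 2*(-3)) + 3627) = -6/((3 - 6) + 3627) = -6/(-3 + 3627) = -6/3624 = -6*1/3624 = -1/604 ≈ -0.0016556)
G = -77/4 (G = -⅛*2 - 1*19 = -¼ - 19 = -77/4 ≈ -19.250)
√(b + G) = √(-1/604 - 77/4) = √(-2907/151) = 3*I*√48773/151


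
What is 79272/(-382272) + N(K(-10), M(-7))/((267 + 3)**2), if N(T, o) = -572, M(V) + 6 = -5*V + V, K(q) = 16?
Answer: -62474879/290287800 ≈ -0.21522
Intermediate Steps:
M(V) = -6 - 4*V (M(V) = -6 + (-5*V + V) = -6 - 4*V)
79272/(-382272) + N(K(-10), M(-7))/((267 + 3)**2) = 79272/(-382272) - 572/(267 + 3)**2 = 79272*(-1/382272) - 572/(270**2) = -3303/15928 - 572/72900 = -3303/15928 - 572*1/72900 = -3303/15928 - 143/18225 = -62474879/290287800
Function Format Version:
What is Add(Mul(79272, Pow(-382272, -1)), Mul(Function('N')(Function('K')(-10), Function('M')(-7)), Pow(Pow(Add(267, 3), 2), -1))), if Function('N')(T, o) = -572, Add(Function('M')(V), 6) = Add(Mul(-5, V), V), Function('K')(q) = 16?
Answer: Rational(-62474879, 290287800) ≈ -0.21522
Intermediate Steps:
Function('M')(V) = Add(-6, Mul(-4, V)) (Function('M')(V) = Add(-6, Add(Mul(-5, V), V)) = Add(-6, Mul(-4, V)))
Add(Mul(79272, Pow(-382272, -1)), Mul(Function('N')(Function('K')(-10), Function('M')(-7)), Pow(Pow(Add(267, 3), 2), -1))) = Add(Mul(79272, Pow(-382272, -1)), Mul(-572, Pow(Pow(Add(267, 3), 2), -1))) = Add(Mul(79272, Rational(-1, 382272)), Mul(-572, Pow(Pow(270, 2), -1))) = Add(Rational(-3303, 15928), Mul(-572, Pow(72900, -1))) = Add(Rational(-3303, 15928), Mul(-572, Rational(1, 72900))) = Add(Rational(-3303, 15928), Rational(-143, 18225)) = Rational(-62474879, 290287800)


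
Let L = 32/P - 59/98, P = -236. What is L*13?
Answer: -55445/5782 ≈ -9.5892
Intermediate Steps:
L = -4265/5782 (L = 32/(-236) - 59/98 = 32*(-1/236) - 59*1/98 = -8/59 - 59/98 = -4265/5782 ≈ -0.73763)
L*13 = -4265/5782*13 = -55445/5782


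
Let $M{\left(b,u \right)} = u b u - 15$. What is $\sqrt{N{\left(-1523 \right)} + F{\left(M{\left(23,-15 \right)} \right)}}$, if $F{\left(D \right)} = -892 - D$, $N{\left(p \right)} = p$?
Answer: $5 i \sqrt{303} \approx 87.034 i$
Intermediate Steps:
$M{\left(b,u \right)} = -15 + b u^{2}$ ($M{\left(b,u \right)} = b u u - 15 = b u^{2} - 15 = -15 + b u^{2}$)
$\sqrt{N{\left(-1523 \right)} + F{\left(M{\left(23,-15 \right)} \right)}} = \sqrt{-1523 - \left(877 + 5175\right)} = \sqrt{-1523 - 6052} = \sqrt{-7575} = 5 i \sqrt{303}$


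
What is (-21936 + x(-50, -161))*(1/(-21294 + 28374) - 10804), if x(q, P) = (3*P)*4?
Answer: 152143222491/590 ≈ 2.5787e+8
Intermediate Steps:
x(q, P) = 12*P
(-21936 + x(-50, -161))*(1/(-21294 + 28374) - 10804) = (-21936 + 12*(-161))*(1/(-21294 + 28374) - 10804) = (-21936 - 1932)*(1/7080 - 10804) = -23868*(1/7080 - 10804) = -23868*(-76492319/7080) = 152143222491/590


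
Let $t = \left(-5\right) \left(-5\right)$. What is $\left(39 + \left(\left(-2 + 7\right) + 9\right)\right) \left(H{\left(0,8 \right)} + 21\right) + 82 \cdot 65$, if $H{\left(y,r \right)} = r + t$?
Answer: $8192$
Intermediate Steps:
$t = 25$
$H{\left(y,r \right)} = 25 + r$ ($H{\left(y,r \right)} = r + 25 = 25 + r$)
$\left(39 + \left(\left(-2 + 7\right) + 9\right)\right) \left(H{\left(0,8 \right)} + 21\right) + 82 \cdot 65 = \left(39 + \left(\left(-2 + 7\right) + 9\right)\right) \left(\left(25 + 8\right) + 21\right) + 82 \cdot 65 = \left(39 + \left(5 + 9\right)\right) \left(33 + 21\right) + 5330 = \left(39 + 14\right) 54 + 5330 = 53 \cdot 54 + 5330 = 2862 + 5330 = 8192$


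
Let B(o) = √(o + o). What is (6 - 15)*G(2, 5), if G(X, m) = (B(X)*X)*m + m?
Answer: -225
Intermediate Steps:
B(o) = √2*√o (B(o) = √(2*o) = √2*√o)
G(X, m) = m + m*√2*X^(3/2) (G(X, m) = ((√2*√X)*X)*m + m = (√2*X^(3/2))*m + m = m*√2*X^(3/2) + m = m + m*√2*X^(3/2))
(6 - 15)*G(2, 5) = (6 - 15)*(5*(1 + √2*2^(3/2))) = -45*(1 + √2*(2*√2)) = -45*(1 + 4) = -45*5 = -9*25 = -225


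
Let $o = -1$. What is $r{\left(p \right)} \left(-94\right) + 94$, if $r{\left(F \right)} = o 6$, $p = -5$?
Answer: $658$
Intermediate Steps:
$r{\left(F \right)} = -6$ ($r{\left(F \right)} = \left(-1\right) 6 = -6$)
$r{\left(p \right)} \left(-94\right) + 94 = \left(-6\right) \left(-94\right) + 94 = 564 + 94 = 658$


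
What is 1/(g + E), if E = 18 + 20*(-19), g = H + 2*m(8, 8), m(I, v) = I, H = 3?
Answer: -1/343 ≈ -0.0029155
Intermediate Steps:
g = 19 (g = 3 + 2*8 = 3 + 16 = 19)
E = -362 (E = 18 - 380 = -362)
1/(g + E) = 1/(19 - 362) = 1/(-343) = -1/343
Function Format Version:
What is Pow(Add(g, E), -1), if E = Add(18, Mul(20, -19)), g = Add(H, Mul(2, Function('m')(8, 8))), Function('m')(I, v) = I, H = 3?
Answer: Rational(-1, 343) ≈ -0.0029155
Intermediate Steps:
g = 19 (g = Add(3, Mul(2, 8)) = Add(3, 16) = 19)
E = -362 (E = Add(18, -380) = -362)
Pow(Add(g, E), -1) = Pow(Add(19, -362), -1) = Pow(-343, -1) = Rational(-1, 343)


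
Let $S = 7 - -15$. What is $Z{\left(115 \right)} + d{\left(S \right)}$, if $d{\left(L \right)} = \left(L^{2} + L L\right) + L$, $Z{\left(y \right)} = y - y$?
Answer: $990$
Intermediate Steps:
$Z{\left(y \right)} = 0$
$S = 22$ ($S = 7 + 15 = 22$)
$d{\left(L \right)} = L + 2 L^{2}$ ($d{\left(L \right)} = \left(L^{2} + L^{2}\right) + L = 2 L^{2} + L = L + 2 L^{2}$)
$Z{\left(115 \right)} + d{\left(S \right)} = 0 + 22 \left(1 + 2 \cdot 22\right) = 0 + 22 \left(1 + 44\right) = 0 + 22 \cdot 45 = 0 + 990 = 990$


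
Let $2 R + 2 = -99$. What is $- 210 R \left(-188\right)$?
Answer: $-1993740$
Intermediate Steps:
$R = - \frac{101}{2}$ ($R = -1 + \frac{1}{2} \left(-99\right) = -1 - \frac{99}{2} = - \frac{101}{2} \approx -50.5$)
$- 210 R \left(-188\right) = \left(-210\right) \left(- \frac{101}{2}\right) \left(-188\right) = 10605 \left(-188\right) = -1993740$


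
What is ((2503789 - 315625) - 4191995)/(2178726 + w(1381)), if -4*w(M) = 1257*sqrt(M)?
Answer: -23284259729632/25315789893849 - 3358420756*sqrt(1381)/25315789893849 ≈ -0.92468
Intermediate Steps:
w(M) = -1257*sqrt(M)/4
((2503789 - 315625) - 4191995)/(2178726 + w(1381)) = ((2503789 - 315625) - 4191995)/(2178726 - 1257*sqrt(1381)/4) = (2188164 - 4191995)/(2178726 - 1257*sqrt(1381)/4) = -2003831/(2178726 - 1257*sqrt(1381)/4)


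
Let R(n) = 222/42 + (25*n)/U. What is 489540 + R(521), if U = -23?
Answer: 78725616/161 ≈ 4.8898e+5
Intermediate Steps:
R(n) = 37/7 - 25*n/23 (R(n) = 222/42 + (25*n)/(-23) = 222*(1/42) + (25*n)*(-1/23) = 37/7 - 25*n/23)
489540 + R(521) = 489540 + (37/7 - 25/23*521) = 489540 + (37/7 - 13025/23) = 489540 - 90324/161 = 78725616/161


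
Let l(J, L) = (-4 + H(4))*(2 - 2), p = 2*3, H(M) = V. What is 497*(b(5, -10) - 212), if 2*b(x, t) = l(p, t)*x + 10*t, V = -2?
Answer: -130214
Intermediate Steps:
H(M) = -2
p = 6
l(J, L) = 0 (l(J, L) = (-4 - 2)*(2 - 2) = -6*0 = 0)
b(x, t) = 5*t (b(x, t) = (0*x + 10*t)/2 = (0 + 10*t)/2 = (10*t)/2 = 5*t)
497*(b(5, -10) - 212) = 497*(5*(-10) - 212) = 497*(-50 - 212) = 497*(-262) = -130214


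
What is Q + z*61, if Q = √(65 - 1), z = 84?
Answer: 5132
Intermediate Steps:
Q = 8 (Q = √64 = 8)
Q + z*61 = 8 + 84*61 = 8 + 5124 = 5132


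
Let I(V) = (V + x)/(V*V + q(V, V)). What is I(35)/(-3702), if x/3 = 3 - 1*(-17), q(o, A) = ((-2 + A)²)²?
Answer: -95/4394814492 ≈ -2.1616e-8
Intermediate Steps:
q(o, A) = (-2 + A)⁴
x = 60 (x = 3*(3 - 1*(-17)) = 3*(3 + 17) = 3*20 = 60)
I(V) = (60 + V)/(V² + (-2 + V)⁴) (I(V) = (V + 60)/(V*V + (-2 + V)⁴) = (60 + V)/(V² + (-2 + V)⁴))
I(35)/(-3702) = ((60 + 35)/(35² + (-2 + 35)⁴))/(-3702) = (95/(1225 + 33⁴))*(-1/3702) = (95/(1225 + 1185921))*(-1/3702) = (95/1187146)*(-1/3702) = -95/4394814492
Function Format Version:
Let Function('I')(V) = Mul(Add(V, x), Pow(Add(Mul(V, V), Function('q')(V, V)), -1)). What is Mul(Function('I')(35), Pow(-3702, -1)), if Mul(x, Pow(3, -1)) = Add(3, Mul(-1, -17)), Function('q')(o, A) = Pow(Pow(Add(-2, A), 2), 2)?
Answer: Rational(-95, 4394814492) ≈ -2.1616e-8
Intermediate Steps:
Function('q')(o, A) = Pow(Add(-2, A), 4)
x = 60 (x = Mul(3, Add(3, Mul(-1, -17))) = Mul(3, Add(3, 17)) = Mul(3, 20) = 60)
Function('I')(V) = Mul(Pow(Add(Pow(V, 2), Pow(Add(-2, V), 4)), -1), Add(60, V)) (Function('I')(V) = Mul(Add(V, 60), Pow(Add(Mul(V, V), Pow(Add(-2, V), 4)), -1)) = Mul(Add(60, V), Pow(Add(Pow(V, 2), Pow(Add(-2, V), 4)), -1)) = Mul(Pow(Add(Pow(V, 2), Pow(Add(-2, V), 4)), -1), Add(60, V)))
Mul(Function('I')(35), Pow(-3702, -1)) = Mul(Mul(Pow(Add(Pow(35, 2), Pow(Add(-2, 35), 4)), -1), Add(60, 35)), Pow(-3702, -1)) = Mul(Mul(Pow(Add(1225, Pow(33, 4)), -1), 95), Rational(-1, 3702)) = Mul(Mul(Pow(Add(1225, 1185921), -1), 95), Rational(-1, 3702)) = Mul(Mul(Pow(1187146, -1), 95), Rational(-1, 3702)) = Mul(Mul(Rational(1, 1187146), 95), Rational(-1, 3702)) = Mul(Rational(95, 1187146), Rational(-1, 3702)) = Rational(-95, 4394814492)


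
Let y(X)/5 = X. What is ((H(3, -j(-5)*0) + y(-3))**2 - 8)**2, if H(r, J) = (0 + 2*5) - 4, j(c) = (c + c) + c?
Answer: 5329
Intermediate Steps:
j(c) = 3*c (j(c) = 2*c + c = 3*c)
y(X) = 5*X
H(r, J) = 6 (H(r, J) = (0 + 10) - 4 = 10 - 4 = 6)
((H(3, -j(-5)*0) + y(-3))**2 - 8)**2 = ((6 + 5*(-3))**2 - 8)**2 = ((6 - 15)**2 - 8)**2 = ((-9)**2 - 8)**2 = (81 - 8)**2 = 73**2 = 5329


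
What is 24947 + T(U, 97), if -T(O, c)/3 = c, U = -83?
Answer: 24656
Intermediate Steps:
T(O, c) = -3*c
24947 + T(U, 97) = 24947 - 3*97 = 24947 - 291 = 24656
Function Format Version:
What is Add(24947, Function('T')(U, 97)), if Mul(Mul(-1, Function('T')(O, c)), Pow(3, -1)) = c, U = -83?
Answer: 24656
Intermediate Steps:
Function('T')(O, c) = Mul(-3, c)
Add(24947, Function('T')(U, 97)) = Add(24947, Mul(-3, 97)) = Add(24947, -291) = 24656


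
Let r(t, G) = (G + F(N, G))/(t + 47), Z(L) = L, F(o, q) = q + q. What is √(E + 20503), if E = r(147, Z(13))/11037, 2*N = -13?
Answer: √61800749625714/54902 ≈ 143.19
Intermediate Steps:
N = -13/2 (N = (½)*(-13) = -13/2 ≈ -6.5000)
F(o, q) = 2*q
r(t, G) = 3*G/(47 + t) (r(t, G) = (G + 2*G)/(t + 47) = (3*G)/(47 + t) = 3*G/(47 + t))
E = 1/54902 (E = (3*13/(47 + 147))/11037 = (3*13/194)*(1/11037) = (3*13*(1/194))*(1/11037) = (39/194)*(1/11037) = 1/54902 ≈ 1.8214e-5)
√(E + 20503) = √(1/54902 + 20503) = √(1125655707/54902) = √61800749625714/54902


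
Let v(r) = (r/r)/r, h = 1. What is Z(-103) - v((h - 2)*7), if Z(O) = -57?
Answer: -398/7 ≈ -56.857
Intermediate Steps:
v(r) = 1/r
Z(-103) - v((h - 2)*7) = -57 - 1/((1 - 2)*7) = -57 - 1/((-1*7)) = -57 - 1/(-7) = -57 - 1*(-⅐) = -57 + ⅐ = -398/7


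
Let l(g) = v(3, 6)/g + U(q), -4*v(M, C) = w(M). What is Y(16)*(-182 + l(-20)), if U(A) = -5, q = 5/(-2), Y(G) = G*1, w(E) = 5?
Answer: -2991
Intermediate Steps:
Y(G) = G
v(M, C) = -5/4 (v(M, C) = -¼*5 = -5/4)
q = -5/2 (q = 5*(-½) = -5/2 ≈ -2.5000)
l(g) = -5 - 5/(4*g) (l(g) = -5/(4*g) - 5 = -5 - 5/(4*g))
Y(16)*(-182 + l(-20)) = 16*(-182 + (-5 - 5/4/(-20))) = 16*(-182 + (-5 - 5/4*(-1/20))) = 16*(-182 + (-5 + 1/16)) = 16*(-182 - 79/16) = 16*(-2991/16) = -2991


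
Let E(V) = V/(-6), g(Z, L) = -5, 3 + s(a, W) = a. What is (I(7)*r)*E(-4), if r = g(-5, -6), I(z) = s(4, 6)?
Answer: -10/3 ≈ -3.3333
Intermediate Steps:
s(a, W) = -3 + a
I(z) = 1 (I(z) = -3 + 4 = 1)
r = -5
E(V) = -V/6 (E(V) = V*(-⅙) = -V/6)
(I(7)*r)*E(-4) = (1*(-5))*(-⅙*(-4)) = -5*⅔ = -10/3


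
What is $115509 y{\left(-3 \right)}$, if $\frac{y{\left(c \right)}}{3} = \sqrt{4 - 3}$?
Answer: $346527$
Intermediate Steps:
$y{\left(c \right)} = 3$ ($y{\left(c \right)} = 3 \sqrt{4 - 3} = 3 \sqrt{1} = 3 \cdot 1 = 3$)
$115509 y{\left(-3 \right)} = 115509 \cdot 3 = 346527$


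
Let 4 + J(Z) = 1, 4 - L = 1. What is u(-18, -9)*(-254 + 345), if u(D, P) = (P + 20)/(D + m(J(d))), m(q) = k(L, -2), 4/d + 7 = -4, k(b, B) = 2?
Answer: -1001/16 ≈ -62.563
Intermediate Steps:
L = 3 (L = 4 - 1*1 = 4 - 1 = 3)
d = -4/11 (d = 4/(-7 - 4) = 4/(-11) = 4*(-1/11) = -4/11 ≈ -0.36364)
J(Z) = -3 (J(Z) = -4 + 1 = -3)
m(q) = 2
u(D, P) = (20 + P)/(2 + D) (u(D, P) = (P + 20)/(D + 2) = (20 + P)/(2 + D))
u(-18, -9)*(-254 + 345) = ((20 - 9)/(2 - 18))*(-254 + 345) = (11/(-16))*91 = -1/16*11*91 = -11/16*91 = -1001/16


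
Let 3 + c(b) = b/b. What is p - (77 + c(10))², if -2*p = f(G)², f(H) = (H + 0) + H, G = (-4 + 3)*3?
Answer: -5643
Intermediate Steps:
c(b) = -2 (c(b) = -3 + b/b = -3 + 1 = -2)
G = -3 (G = -1*3 = -3)
f(H) = 2*H (f(H) = H + H = 2*H)
p = -18 (p = -(2*(-3))²/2 = -½*(-6)² = -½*36 = -18)
p - (77 + c(10))² = -18 - (77 - 2)² = -18 - 1*75² = -18 - 1*5625 = -18 - 5625 = -5643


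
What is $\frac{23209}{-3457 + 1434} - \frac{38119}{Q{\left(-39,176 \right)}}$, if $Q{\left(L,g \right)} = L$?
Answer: $\frac{76209586}{78897} \approx 965.94$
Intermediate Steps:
$\frac{23209}{-3457 + 1434} - \frac{38119}{Q{\left(-39,176 \right)}} = \frac{23209}{-3457 + 1434} - \frac{38119}{-39} = \frac{23209}{-2023} - - \frac{38119}{39} = 23209 \left(- \frac{1}{2023}\right) + \frac{38119}{39} = - \frac{23209}{2023} + \frac{38119}{39} = \frac{76209586}{78897}$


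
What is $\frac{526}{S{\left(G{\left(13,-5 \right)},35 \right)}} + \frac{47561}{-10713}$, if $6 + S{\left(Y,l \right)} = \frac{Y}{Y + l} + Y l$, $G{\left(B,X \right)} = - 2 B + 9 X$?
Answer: $- \frac{4464564773}{959938365} \approx -4.6509$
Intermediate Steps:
$S{\left(Y,l \right)} = -6 + Y l + \frac{Y}{Y + l}$ ($S{\left(Y,l \right)} = -6 + \left(\frac{Y}{Y + l} + Y l\right) = -6 + \left(Y l + \frac{Y}{Y + l}\right) = -6 + Y l + \frac{Y}{Y + l}$)
$\frac{526}{S{\left(G{\left(13,-5 \right)},35 \right)}} + \frac{47561}{-10713} = \frac{526}{\frac{1}{\left(\left(-2\right) 13 + 9 \left(-5\right)\right) + 35} \left(\left(-6\right) 35 - 5 \left(\left(-2\right) 13 + 9 \left(-5\right)\right) + \left(\left(-2\right) 13 + 9 \left(-5\right)\right) 35^{2} + 35 \left(\left(-2\right) 13 + 9 \left(-5\right)\right)^{2}\right)} + \frac{47561}{-10713} = \frac{526}{\frac{1}{\left(-26 - 45\right) + 35} \left(-210 - 5 \left(-26 - 45\right) + \left(-26 - 45\right) 1225 + 35 \left(-26 - 45\right)^{2}\right)} + 47561 \left(- \frac{1}{10713}\right) = \frac{526}{\frac{1}{-71 + 35} \left(-210 - -355 - 86975 + 35 \left(-71\right)^{2}\right)} - \frac{47561}{10713} = \frac{526}{\frac{1}{-36} \left(-210 + 355 - 86975 + 35 \cdot 5041\right)} - \frac{47561}{10713} = \frac{526}{\left(- \frac{1}{36}\right) \left(-210 + 355 - 86975 + 176435\right)} - \frac{47561}{10713} = \frac{526}{\left(- \frac{1}{36}\right) 89605} - \frac{47561}{10713} = \frac{526}{- \frac{89605}{36}} - \frac{47561}{10713} = 526 \left(- \frac{36}{89605}\right) - \frac{47561}{10713} = - \frac{18936}{89605} - \frac{47561}{10713} = - \frac{4464564773}{959938365}$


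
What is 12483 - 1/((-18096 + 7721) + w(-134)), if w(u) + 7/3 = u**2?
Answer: 283813485/22736 ≈ 12483.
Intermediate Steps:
w(u) = -7/3 + u**2
12483 - 1/((-18096 + 7721) + w(-134)) = 12483 - 1/((-18096 + 7721) + (-7/3 + (-134)**2)) = 12483 - 1/(-10375 + (-7/3 + 17956)) = 12483 - 1/(-10375 + 53861/3) = 12483 - 1/22736/3 = 12483 - 1*3/22736 = 12483 - 3/22736 = 283813485/22736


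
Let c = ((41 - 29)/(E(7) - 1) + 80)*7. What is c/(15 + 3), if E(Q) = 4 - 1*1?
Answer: 301/9 ≈ 33.444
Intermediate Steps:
E(Q) = 3 (E(Q) = 4 - 1 = 3)
c = 602 (c = ((41 - 29)/(3 - 1) + 80)*7 = (12/2 + 80)*7 = (12*(½) + 80)*7 = (6 + 80)*7 = 86*7 = 602)
c/(15 + 3) = 602/(15 + 3) = 602/18 = 602*(1/18) = 301/9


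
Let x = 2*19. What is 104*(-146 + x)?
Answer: -11232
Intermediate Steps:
x = 38
104*(-146 + x) = 104*(-146 + 38) = 104*(-108) = -11232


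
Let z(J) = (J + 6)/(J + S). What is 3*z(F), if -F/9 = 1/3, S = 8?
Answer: 9/5 ≈ 1.8000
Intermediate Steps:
F = -3 (F = -9/3 = -9*⅓ = -3)
z(J) = (6 + J)/(8 + J) (z(J) = (J + 6)/(J + 8) = (6 + J)/(8 + J))
3*z(F) = 3*((6 - 3)/(8 - 3)) = 3*(3/5) = 3*((⅕)*3) = 3*(⅗) = 9/5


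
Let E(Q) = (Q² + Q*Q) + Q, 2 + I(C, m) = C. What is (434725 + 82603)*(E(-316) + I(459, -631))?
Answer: 103389552784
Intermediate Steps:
I(C, m) = -2 + C
E(Q) = Q + 2*Q² (E(Q) = (Q² + Q²) + Q = 2*Q² + Q = Q + 2*Q²)
(434725 + 82603)*(E(-316) + I(459, -631)) = (434725 + 82603)*(-316*(1 + 2*(-316)) + (-2 + 459)) = 517328*(-316*(1 - 632) + 457) = 517328*(-316*(-631) + 457) = 517328*(199396 + 457) = 517328*199853 = 103389552784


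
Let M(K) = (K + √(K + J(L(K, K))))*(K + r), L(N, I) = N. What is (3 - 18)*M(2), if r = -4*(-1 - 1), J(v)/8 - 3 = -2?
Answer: -300 - 150*√10 ≈ -774.34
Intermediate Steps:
J(v) = 8 (J(v) = 24 + 8*(-2) = 24 - 16 = 8)
r = 8 (r = -4*(-2) = 8)
M(K) = (8 + K)*(K + √(8 + K)) (M(K) = (K + √(K + 8))*(K + 8) = (K + √(8 + K))*(8 + K) = (8 + K)*(K + √(8 + K)))
(3 - 18)*M(2) = (3 - 18)*(2² + 8*2 + 8*√(8 + 2) + 2*√(8 + 2)) = -15*(4 + 16 + 8*√10 + 2*√10) = -15*(20 + 10*√10) = -300 - 150*√10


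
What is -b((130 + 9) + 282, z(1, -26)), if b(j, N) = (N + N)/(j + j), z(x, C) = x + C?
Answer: 25/421 ≈ 0.059382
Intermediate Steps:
z(x, C) = C + x
b(j, N) = N/j (b(j, N) = (2*N)/((2*j)) = (2*N)*(1/(2*j)) = N/j)
-b((130 + 9) + 282, z(1, -26)) = -(-26 + 1)/((130 + 9) + 282) = -(-25)/(139 + 282) = -(-25)/421 = -1*(-25/421) = 25/421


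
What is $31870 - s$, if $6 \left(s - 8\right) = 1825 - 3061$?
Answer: $32068$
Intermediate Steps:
$s = -198$ ($s = 8 + \frac{1825 - 3061}{6} = 8 + \frac{1}{6} \left(-1236\right) = 8 - 206 = -198$)
$31870 - s = 31870 - -198 = 31870 + 198 = 32068$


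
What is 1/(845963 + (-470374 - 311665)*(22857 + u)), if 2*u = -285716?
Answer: 1/93846308002 ≈ 1.0656e-11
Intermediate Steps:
u = -142858 (u = (½)*(-285716) = -142858)
1/(845963 + (-470374 - 311665)*(22857 + u)) = 1/(845963 + (-470374 - 311665)*(22857 - 142858)) = 1/(845963 - 782039*(-120001)) = 1/(845963 + 93845462039) = 1/93846308002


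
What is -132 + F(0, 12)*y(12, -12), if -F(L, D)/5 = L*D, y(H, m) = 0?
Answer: -132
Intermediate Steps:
F(L, D) = -5*D*L (F(L, D) = -5*L*D = -5*D*L)
-132 + F(0, 12)*y(12, -12) = -132 - 5*12*0*0 = -132 + 0*0 = -132 + 0 = -132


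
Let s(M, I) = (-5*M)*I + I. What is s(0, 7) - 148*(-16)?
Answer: 2375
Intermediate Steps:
s(M, I) = I - 5*I*M (s(M, I) = -5*I*M + I = I - 5*I*M)
s(0, 7) - 148*(-16) = 7*(1 - 5*0) - 148*(-16) = 7*(1 + 0) + 2368 = 7*1 + 2368 = 7 + 2368 = 2375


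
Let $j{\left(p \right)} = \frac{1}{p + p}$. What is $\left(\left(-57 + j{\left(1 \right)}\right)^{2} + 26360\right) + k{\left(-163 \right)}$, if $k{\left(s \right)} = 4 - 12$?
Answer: $\frac{118177}{4} \approx 29544.0$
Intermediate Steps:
$k{\left(s \right)} = -8$ ($k{\left(s \right)} = 4 - 12 = -8$)
$j{\left(p \right)} = \frac{1}{2 p}$
$\left(\left(-57 + j{\left(1 \right)}\right)^{2} + 26360\right) + k{\left(-163 \right)} = \left(\left(-57 + \frac{1}{2 \cdot 1}\right)^{2} + 26360\right) - 8 = \left(\left(-57 + \frac{1}{2} \cdot 1\right)^{2} + 26360\right) - 8 = \left(\left(-57 + \frac{1}{2}\right)^{2} + 26360\right) - 8 = \left(\left(- \frac{113}{2}\right)^{2} + 26360\right) - 8 = \left(\frac{12769}{4} + 26360\right) - 8 = \frac{118209}{4} - 8 = \frac{118177}{4}$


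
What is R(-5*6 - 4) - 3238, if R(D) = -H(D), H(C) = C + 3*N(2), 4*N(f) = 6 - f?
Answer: -3207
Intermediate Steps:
N(f) = 3/2 - f/4 (N(f) = (6 - f)/4 = 3/2 - f/4)
H(C) = 3 + C (H(C) = C + 3*(3/2 - 1/4*2) = C + 3*(3/2 - 1/2) = C + 3*1 = C + 3 = 3 + C)
R(D) = -3 - D (R(D) = -(3 + D) = -3 - D)
R(-5*6 - 4) - 3238 = (-3 - (-5*6 - 4)) - 3238 = (-3 - (-30 - 4)) - 3238 = (-3 - 1*(-34)) - 3238 = (-3 + 34) - 3238 = 31 - 3238 = -3207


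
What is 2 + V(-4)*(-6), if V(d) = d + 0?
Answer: 26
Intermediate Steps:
V(d) = d
2 + V(-4)*(-6) = 2 - 4*(-6) = 2 + 24 = 26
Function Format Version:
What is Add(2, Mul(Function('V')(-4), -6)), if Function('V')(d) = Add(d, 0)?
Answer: 26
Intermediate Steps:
Function('V')(d) = d
Add(2, Mul(Function('V')(-4), -6)) = Add(2, Mul(-4, -6)) = Add(2, 24) = 26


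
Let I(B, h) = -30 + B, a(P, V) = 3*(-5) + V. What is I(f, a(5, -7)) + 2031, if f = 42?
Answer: 2043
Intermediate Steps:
a(P, V) = -15 + V
I(f, a(5, -7)) + 2031 = (-30 + 42) + 2031 = 12 + 2031 = 2043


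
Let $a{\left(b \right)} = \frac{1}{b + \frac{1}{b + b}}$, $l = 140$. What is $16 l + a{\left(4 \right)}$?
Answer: $\frac{73928}{33} \approx 2240.2$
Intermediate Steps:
$a{\left(b \right)} = \frac{1}{b + \frac{1}{2 b}}$
$16 l + a{\left(4 \right)} = 16 \cdot 140 + 2 \cdot 4 \frac{1}{1 + 2 \cdot 4^{2}} = 2240 + 2 \cdot 4 \frac{1}{1 + 2 \cdot 16} = 2240 + 2 \cdot 4 \frac{1}{1 + 32} = 2240 + 2 \cdot 4 \cdot \frac{1}{33} = 2240 + \frac{8}{33} = \frac{73928}{33}$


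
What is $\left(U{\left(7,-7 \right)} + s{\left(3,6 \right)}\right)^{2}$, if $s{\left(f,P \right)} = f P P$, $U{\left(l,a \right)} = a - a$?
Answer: $11664$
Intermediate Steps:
$U{\left(l,a \right)} = 0$
$s{\left(f,P \right)} = f P^{2}$ ($s{\left(f,P \right)} = P f P = f P^{2}$)
$\left(U{\left(7,-7 \right)} + s{\left(3,6 \right)}\right)^{2} = \left(0 + 3 \cdot 6^{2}\right)^{2} = \left(0 + 3 \cdot 36\right)^{2} = \left(0 + 108\right)^{2} = 108^{2} = 11664$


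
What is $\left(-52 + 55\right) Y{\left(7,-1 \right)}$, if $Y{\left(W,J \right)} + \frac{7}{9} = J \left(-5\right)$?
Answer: $\frac{38}{3} \approx 12.667$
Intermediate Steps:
$Y{\left(W,J \right)} = - \frac{7}{9} - 5 J$ ($Y{\left(W,J \right)} = - \frac{7}{9} + J \left(-5\right) = - \frac{7}{9} - 5 J$)
$\left(-52 + 55\right) Y{\left(7,-1 \right)} = \left(-52 + 55\right) \left(- \frac{7}{9} - -5\right) = 3 \left(- \frac{7}{9} + 5\right) = 3 \cdot \frac{38}{9} = \frac{38}{3}$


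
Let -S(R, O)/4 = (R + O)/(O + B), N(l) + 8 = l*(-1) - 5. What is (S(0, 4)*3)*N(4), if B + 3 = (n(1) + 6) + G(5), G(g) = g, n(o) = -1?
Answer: 816/11 ≈ 74.182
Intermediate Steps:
N(l) = -13 - l (N(l) = -8 + (l*(-1) - 5) = -8 + (-l - 5) = -8 + (-5 - l) = -13 - l)
B = 7 (B = -3 + ((-1 + 6) + 5) = -3 + (5 + 5) = -3 + 10 = 7)
S(R, O) = -4*(O + R)/(7 + O) (S(R, O) = -4*(R + O)/(O + 7) = -4*(O + R)/(7 + O))
(S(0, 4)*3)*N(4) = ((4*(-1*4 - 1*0)/(7 + 4))*3)*(-13 - 1*4) = ((4*(-4 + 0)/11)*3)*(-13 - 4) = ((4*(1/11)*(-4))*3)*(-17) = -16/11*3*(-17) = -48/11*(-17) = 816/11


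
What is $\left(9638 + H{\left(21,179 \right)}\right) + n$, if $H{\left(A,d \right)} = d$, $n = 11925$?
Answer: $21742$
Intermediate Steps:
$\left(9638 + H{\left(21,179 \right)}\right) + n = \left(9638 + 179\right) + 11925 = 9817 + 11925 = 21742$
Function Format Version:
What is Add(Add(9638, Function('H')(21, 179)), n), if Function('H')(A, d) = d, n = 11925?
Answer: 21742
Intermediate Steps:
Add(Add(9638, Function('H')(21, 179)), n) = Add(Add(9638, 179), 11925) = Add(9817, 11925) = 21742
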